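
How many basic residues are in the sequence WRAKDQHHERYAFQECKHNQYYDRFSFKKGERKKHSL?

14

Lysine (K), arginine (R), and histidine (H) have basic, nitrogen-containing side chains.
Matching residues: R2, K4, H7, H8, R10, K17, H18, R24, K28, K29, R32, K33, K34, H35.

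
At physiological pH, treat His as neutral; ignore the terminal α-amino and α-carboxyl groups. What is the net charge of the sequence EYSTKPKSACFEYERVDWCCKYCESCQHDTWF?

-2

At pH ~7.4 the Lys and Arg side chains are protonated (+1), the Asp and Glu side chains are deprotonated (−1), and with His taken as neutral all other side chains carry no charge.
Positive (K, R): K5, K7, R15, K21 → +4.
Negative (D, E): E1, E12, E14, D17, E24, D29 → −6.
Net charge = (+4) + (−6) = −2.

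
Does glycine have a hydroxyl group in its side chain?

No

S, T, and Y are the three residues with a side-chain hydroxyl.
Glycine is not in this group.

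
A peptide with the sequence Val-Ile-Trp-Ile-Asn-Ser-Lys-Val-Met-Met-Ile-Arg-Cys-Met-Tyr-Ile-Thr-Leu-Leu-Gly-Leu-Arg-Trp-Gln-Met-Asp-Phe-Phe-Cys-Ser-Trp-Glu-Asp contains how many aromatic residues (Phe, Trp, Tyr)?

6

Matching residues: Trp3, Tyr15, Trp23, Phe27, Phe28, Trp31.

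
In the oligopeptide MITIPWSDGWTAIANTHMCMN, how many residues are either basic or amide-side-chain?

Basic: H, K, R. Amide-side-chain: N, Q.
Basic residues here: H17 (1).
Amide-side-chain residues here: N15, N21 (2).
The two groups share no amino acid, so total = 1 + 2 = 3.

3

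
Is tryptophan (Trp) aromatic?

Yes

Phenylalanine (F), tryptophan (W), and tyrosine (Y) have aromatic ring side chains.
Tryptophan is in this group.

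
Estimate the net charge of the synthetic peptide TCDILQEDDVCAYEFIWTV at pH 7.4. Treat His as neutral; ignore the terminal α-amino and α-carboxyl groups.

Near pH 7.4, K and R contribute +1 each, D and E contribute −1 each, and every other side chain (His included, as stated) is uncharged.
Positive (K, R): none → +0.
Negative (D, E): D3, E7, D8, D9, E14 → −5.
Net charge = (+0) + (−5) = −5.

-5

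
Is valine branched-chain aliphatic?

Yes

Valine (V), leucine (L), and isoleucine (I) are the branched-chain amino acids.
Valine is in this group.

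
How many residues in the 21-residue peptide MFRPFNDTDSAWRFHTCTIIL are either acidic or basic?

Acidic: D, E. Basic: H, K, R.
Acidic residues here: D7, D9 (2).
Basic residues here: R3, R13, H15 (3).
The two groups share no amino acid, so total = 2 + 3 = 5.

5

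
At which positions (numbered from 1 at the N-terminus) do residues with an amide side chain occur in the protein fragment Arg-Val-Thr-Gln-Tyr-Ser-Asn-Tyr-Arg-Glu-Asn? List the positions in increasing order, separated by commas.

4, 7, 11

Asparagine (N) and glutamine (Q) have uncharged amide side chains.
Matching residues: Gln4, Asn7, Asn11.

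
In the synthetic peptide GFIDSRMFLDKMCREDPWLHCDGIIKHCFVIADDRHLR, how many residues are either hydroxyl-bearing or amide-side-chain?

1

Hydroxyl-bearing: S, T, Y. Amide-side-chain: N, Q.
Hydroxyl-bearing residues here: S5 (1).
Amide-side-chain residues here: none (0).
The two groups share no amino acid, so total = 1 + 0 = 1.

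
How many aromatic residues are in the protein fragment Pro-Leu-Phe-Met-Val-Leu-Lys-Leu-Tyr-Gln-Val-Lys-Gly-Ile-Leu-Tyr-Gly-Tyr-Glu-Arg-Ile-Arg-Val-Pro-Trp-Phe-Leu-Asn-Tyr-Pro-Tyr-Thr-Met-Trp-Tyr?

10

F, W, and Y each carry an aromatic ring on the side chain.
Matching residues: Phe3, Tyr9, Tyr16, Tyr18, Trp25, Phe26, Tyr29, Tyr31, Trp34, Tyr35.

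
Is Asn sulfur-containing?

The sulfur-bearing residues are cysteine (–SH) and methionine (–S–CH₃).
Asparagine is not in this group.

No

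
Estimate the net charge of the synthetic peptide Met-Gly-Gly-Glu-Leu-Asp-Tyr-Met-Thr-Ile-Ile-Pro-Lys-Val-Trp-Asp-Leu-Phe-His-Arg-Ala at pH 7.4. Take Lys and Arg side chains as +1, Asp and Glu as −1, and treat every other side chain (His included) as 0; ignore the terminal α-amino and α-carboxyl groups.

-1

Positive (K, R): Lys13, Arg20 → +2.
Negative (D, E): Glu4, Asp6, Asp16 → −3.
Net charge = (+2) + (−3) = −1.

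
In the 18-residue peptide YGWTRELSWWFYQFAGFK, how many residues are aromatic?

8

The aromatic amino acids are Phe (F, benzyl), Trp (W, indole), and Tyr (Y, phenol).
Matching residues: Y1, W3, W9, W10, F11, Y12, F14, F17.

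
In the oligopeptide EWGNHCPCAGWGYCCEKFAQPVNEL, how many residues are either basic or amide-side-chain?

5

Basic: H, K, R. Amide-side-chain: N, Q.
Basic residues here: H5, K17 (2).
Amide-side-chain residues here: N4, Q20, N23 (3).
The two groups share no amino acid, so total = 2 + 3 = 5.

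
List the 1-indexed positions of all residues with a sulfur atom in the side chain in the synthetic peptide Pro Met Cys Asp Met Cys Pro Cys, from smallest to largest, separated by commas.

The sulfur-bearing residues are cysteine (–SH) and methionine (–S–CH₃).
Matching residues: Met2, Cys3, Met5, Cys6, Cys8.

2, 3, 5, 6, 8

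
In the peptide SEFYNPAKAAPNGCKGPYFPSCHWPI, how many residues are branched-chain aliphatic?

The BCAAs are Val, Leu, and Ile — aliphatic side chains with a branch point.
Matching residues: I26.

1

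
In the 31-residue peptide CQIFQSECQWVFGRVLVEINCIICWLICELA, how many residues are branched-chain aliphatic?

11

V, L, and I make up the branched-chain aliphatic group.
Matching residues: I3, V11, V15, L16, V17, I19, I22, I23, L26, I27, L30.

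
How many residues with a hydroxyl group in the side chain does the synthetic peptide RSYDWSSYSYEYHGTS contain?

Serine (S), threonine (T), and tyrosine (Y) each carry a hydroxyl group on the side chain.
Matching residues: S2, Y3, S6, S7, Y8, S9, Y10, Y12, T15, S16.

10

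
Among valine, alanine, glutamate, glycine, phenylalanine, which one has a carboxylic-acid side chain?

glutamate

The acidic residues are Asp (D) and Glu (E), whose side chains end in a carboxylate group.
Of the listed options, only glutamate belongs to this group.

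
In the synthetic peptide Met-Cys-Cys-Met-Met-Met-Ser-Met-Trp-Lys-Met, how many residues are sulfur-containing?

8

Only Cys (C) and Met (M) have a sulfur atom in the side chain.
Matching residues: Met1, Cys2, Cys3, Met4, Met5, Met6, Met8, Met11.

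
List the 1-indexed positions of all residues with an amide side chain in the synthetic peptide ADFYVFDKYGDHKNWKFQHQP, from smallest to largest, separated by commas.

14, 18, 20

Asparagine (N) and glutamine (Q) have uncharged amide side chains.
Matching residues: N14, Q18, Q20.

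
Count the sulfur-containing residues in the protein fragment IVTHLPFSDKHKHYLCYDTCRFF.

Only Cys (C) and Met (M) have a sulfur atom in the side chain.
Matching residues: C16, C20.

2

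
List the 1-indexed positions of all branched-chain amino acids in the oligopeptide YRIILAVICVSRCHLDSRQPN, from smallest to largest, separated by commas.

V, L, and I make up the branched-chain aliphatic group.
Matching residues: I3, I4, L5, V7, I8, V10, L15.

3, 4, 5, 7, 8, 10, 15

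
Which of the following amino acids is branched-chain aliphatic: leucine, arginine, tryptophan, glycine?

leucine

V, L, and I make up the branched-chain aliphatic group.
Of the listed options, only leucine belongs to this group.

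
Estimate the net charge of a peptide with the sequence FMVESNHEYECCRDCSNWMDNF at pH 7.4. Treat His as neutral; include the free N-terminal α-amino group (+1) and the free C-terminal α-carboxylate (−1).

-4

At pH ~7.4 the Lys and Arg side chains are protonated (+1), the Asp and Glu side chains are deprotonated (−1), and with His taken as neutral all other side chains carry no charge.
Positive (K, R): R13 → +1.
Negative (D, E): E4, E8, E10, D14, D20 → −5.
The N-terminus (+1) and C-terminus (−1) cancel.
Net charge = (+1) + (−5) = −4.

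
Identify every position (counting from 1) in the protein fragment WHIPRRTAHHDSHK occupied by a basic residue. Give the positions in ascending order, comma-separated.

Lysine (K), arginine (R), and histidine (H) have basic, nitrogen-containing side chains.
Matching residues: H2, R5, R6, H9, H10, H13, K14.

2, 5, 6, 9, 10, 13, 14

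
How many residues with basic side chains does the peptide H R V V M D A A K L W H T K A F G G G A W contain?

5

Lysine (K), arginine (R), and histidine (H) have basic, nitrogen-containing side chains.
Matching residues: H1, R2, K9, H12, K14.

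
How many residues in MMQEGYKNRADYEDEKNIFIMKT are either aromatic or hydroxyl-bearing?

Aromatic: F, W, Y. Hydroxyl-bearing: S, T, Y.
Aromatic residues here: Y6, Y12, F19 (3).
Hydroxyl-bearing residues here: Y6, Y12, T23 (3).
Y is in both groups, so the 2 Y residues must not be double-counted.
Total = 3 + 3 − 2 = 4.

4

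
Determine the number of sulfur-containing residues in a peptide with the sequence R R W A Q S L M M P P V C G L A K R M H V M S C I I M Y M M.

Cysteine (C, thiol) and methionine (M, thioether) are the two sulfur-containing amino acids.
Matching residues: M8, M9, C13, M19, M22, C24, M27, M29, M30.

9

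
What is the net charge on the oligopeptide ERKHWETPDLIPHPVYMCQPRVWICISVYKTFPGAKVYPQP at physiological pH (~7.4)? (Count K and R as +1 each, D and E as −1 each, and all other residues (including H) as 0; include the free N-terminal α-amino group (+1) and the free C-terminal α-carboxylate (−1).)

+2

Positive (K, R): R2, K3, R21, K30, K36 → +5.
Negative (D, E): E1, E6, D9 → −3.
The N-terminus (+1) and C-terminus (−1) cancel.
Net charge = (+5) + (−3) = +2.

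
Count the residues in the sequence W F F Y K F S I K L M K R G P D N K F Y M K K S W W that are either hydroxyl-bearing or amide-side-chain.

5

Hydroxyl-bearing: S, T, Y. Amide-side-chain: N, Q.
Hydroxyl-bearing residues here: Y4, S7, Y20, S24 (4).
Amide-side-chain residues here: N17 (1).
The two groups share no amino acid, so total = 4 + 1 = 5.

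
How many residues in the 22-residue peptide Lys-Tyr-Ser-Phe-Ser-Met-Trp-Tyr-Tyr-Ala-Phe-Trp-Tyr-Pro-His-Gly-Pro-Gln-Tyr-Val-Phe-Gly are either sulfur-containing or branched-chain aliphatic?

2

Sulfur-containing: C, M. Branched-chain aliphatic: I, L, V.
Sulfur-containing residues here: Met6 (1).
Branched-chain aliphatic residues here: Val20 (1).
The two groups share no amino acid, so total = 1 + 1 = 2.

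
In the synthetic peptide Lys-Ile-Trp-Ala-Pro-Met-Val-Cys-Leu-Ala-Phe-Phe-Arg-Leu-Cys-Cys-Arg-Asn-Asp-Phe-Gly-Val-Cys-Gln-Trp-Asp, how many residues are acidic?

Aspartate (D) and glutamate (E) have carboxylic-acid side chains and are the acidic amino acids.
Matching residues: Asp19, Asp26.

2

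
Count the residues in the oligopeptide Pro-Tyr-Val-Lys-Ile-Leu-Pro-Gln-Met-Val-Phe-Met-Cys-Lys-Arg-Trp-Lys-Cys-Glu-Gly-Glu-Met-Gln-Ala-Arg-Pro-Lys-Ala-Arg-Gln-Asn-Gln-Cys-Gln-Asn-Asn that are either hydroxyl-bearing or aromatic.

3

Hydroxyl-bearing: S, T, Y. Aromatic: F, W, Y.
Hydroxyl-bearing residues here: Tyr2 (1).
Aromatic residues here: Tyr2, Phe11, Trp16 (3).
Y is in both groups, so the 1 Y residue must not be double-counted.
Total = 1 + 3 − 1 = 3.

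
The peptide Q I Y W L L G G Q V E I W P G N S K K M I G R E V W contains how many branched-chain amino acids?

Valine (V), leucine (L), and isoleucine (I) are the branched-chain amino acids.
Matching residues: I2, L5, L6, V10, I12, I21, V25.

7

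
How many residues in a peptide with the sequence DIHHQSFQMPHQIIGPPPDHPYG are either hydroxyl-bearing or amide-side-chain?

5

Hydroxyl-bearing: S, T, Y. Amide-side-chain: N, Q.
Hydroxyl-bearing residues here: S6, Y22 (2).
Amide-side-chain residues here: Q5, Q8, Q12 (3).
The two groups share no amino acid, so total = 2 + 3 = 5.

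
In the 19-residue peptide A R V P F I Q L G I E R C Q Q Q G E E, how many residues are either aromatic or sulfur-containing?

2

Aromatic: F, W, Y. Sulfur-containing: C, M.
Aromatic residues here: F5 (1).
Sulfur-containing residues here: C13 (1).
The two groups share no amino acid, so total = 1 + 1 = 2.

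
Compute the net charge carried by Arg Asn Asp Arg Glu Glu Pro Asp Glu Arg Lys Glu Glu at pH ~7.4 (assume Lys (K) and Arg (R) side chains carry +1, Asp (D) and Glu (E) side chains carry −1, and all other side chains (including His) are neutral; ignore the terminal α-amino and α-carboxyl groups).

Positive (K, R): Arg1, Arg4, Arg10, Lys11 → +4.
Negative (D, E): Asp3, Glu5, Glu6, Asp8, Glu9, Glu12, Glu13 → −7.
Net charge = (+4) + (−7) = −3.

-3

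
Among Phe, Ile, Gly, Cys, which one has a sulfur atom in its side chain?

Cys

Cysteine (C, thiol) and methionine (M, thioether) are the two sulfur-containing amino acids.
Of the listed options, only Cys belongs to this group.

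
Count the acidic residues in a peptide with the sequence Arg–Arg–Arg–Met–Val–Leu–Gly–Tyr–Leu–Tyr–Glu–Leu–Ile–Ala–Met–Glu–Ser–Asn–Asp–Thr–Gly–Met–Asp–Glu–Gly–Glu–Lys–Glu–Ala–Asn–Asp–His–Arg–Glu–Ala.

9

Only D (aspartate) and E (glutamate) carry a side-chain carboxylic acid.
Matching residues: Glu11, Glu16, Asp19, Asp23, Glu24, Glu26, Glu28, Asp31, Glu34.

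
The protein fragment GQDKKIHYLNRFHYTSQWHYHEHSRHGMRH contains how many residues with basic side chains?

The basic amino acids are Lys (K), Arg (R), and His (H).
Matching residues: K4, K5, H7, R11, H13, H19, H21, H23, R25, H26, R29, H30.

12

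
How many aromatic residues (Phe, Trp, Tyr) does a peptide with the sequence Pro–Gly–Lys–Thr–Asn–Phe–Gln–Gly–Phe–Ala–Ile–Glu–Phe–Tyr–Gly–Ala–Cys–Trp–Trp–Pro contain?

Matching residues: Phe6, Phe9, Phe13, Tyr14, Trp18, Trp19.

6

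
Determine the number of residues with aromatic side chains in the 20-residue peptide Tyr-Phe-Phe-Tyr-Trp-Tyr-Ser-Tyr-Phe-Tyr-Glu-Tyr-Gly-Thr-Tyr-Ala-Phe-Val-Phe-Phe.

14

The aromatic amino acids are Phe (F, benzyl), Trp (W, indole), and Tyr (Y, phenol).
Matching residues: Tyr1, Phe2, Phe3, Tyr4, Trp5, Tyr6, Tyr8, Phe9, Tyr10, Tyr12, Tyr15, Phe17, Phe19, Phe20.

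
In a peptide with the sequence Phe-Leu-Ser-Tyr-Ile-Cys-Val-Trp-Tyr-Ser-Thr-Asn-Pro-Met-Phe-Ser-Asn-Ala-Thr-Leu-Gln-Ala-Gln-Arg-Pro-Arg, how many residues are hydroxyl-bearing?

7

Serine (S), threonine (T), and tyrosine (Y) each carry a hydroxyl group on the side chain.
Matching residues: Ser3, Tyr4, Tyr9, Ser10, Thr11, Ser16, Thr19.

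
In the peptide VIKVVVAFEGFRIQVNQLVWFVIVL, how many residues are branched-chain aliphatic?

Valine (V), leucine (L), and isoleucine (I) are the branched-chain amino acids.
Matching residues: V1, I2, V4, V5, V6, I13, V15, L18, V19, V22, I23, V24, L25.

13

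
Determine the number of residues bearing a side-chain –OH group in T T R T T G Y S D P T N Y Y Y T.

11

The –OH-bearing residues are Ser, Thr (aliphatic alcohols), and Tyr (phenol).
Matching residues: T1, T2, T4, T5, Y7, S8, T11, Y13, Y14, Y15, T16.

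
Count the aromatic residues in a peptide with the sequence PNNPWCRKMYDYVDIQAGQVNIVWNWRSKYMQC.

Phenylalanine (F), tryptophan (W), and tyrosine (Y) have aromatic ring side chains.
Matching residues: W5, Y10, Y12, W24, W26, Y30.

6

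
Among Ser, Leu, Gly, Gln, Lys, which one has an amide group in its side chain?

Only N (asparagine) and Q (glutamine) carry a side-chain carboxamide.
Of the listed options, only Gln belongs to this group.

Gln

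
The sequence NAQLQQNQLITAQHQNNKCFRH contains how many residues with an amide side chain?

10

Asparagine (N) and glutamine (Q) have uncharged amide side chains.
Matching residues: N1, Q3, Q5, Q6, N7, Q8, Q13, Q15, N16, N17.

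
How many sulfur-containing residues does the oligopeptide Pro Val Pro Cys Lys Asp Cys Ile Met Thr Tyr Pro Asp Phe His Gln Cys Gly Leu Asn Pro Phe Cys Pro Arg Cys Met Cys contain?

8

Only Cys (C) and Met (M) have a sulfur atom in the side chain.
Matching residues: Cys4, Cys7, Met9, Cys17, Cys23, Cys26, Met27, Cys28.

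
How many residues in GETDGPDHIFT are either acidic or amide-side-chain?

3

Acidic: D, E. Amide-side-chain: N, Q.
Acidic residues here: E2, D4, D7 (3).
Amide-side-chain residues here: none (0).
The two groups share no amino acid, so total = 3 + 0 = 3.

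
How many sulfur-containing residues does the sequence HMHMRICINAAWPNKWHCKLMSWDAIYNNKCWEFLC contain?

7

Only Cys (C) and Met (M) have a sulfur atom in the side chain.
Matching residues: M2, M4, C7, C18, M21, C31, C36.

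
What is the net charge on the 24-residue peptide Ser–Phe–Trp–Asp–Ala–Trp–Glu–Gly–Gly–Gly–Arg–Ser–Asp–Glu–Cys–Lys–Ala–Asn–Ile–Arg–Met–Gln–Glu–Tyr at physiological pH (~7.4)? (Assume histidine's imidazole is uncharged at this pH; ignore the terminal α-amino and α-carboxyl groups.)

-2

The side chains ionized at physiological pH are Lys/Arg (+1) and Asp/Glu (−1); with His treated as neutral, nothing else contributes.
Positive (K, R): Arg11, Lys16, Arg20 → +3.
Negative (D, E): Asp4, Glu7, Asp13, Glu14, Glu23 → −5.
Net charge = (+3) + (−5) = −2.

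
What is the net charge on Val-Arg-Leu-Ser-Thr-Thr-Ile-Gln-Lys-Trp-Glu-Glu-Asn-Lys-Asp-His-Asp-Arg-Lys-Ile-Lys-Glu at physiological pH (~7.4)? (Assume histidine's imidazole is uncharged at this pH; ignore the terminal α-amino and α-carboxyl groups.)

At pH ~7.4 the Lys and Arg side chains are protonated (+1), the Asp and Glu side chains are deprotonated (−1), and with His taken as neutral all other side chains carry no charge.
Positive (K, R): Arg2, Lys9, Lys14, Arg18, Lys19, Lys21 → +6.
Negative (D, E): Glu11, Glu12, Asp15, Asp17, Glu22 → −5.
Net charge = (+6) + (−5) = +1.

+1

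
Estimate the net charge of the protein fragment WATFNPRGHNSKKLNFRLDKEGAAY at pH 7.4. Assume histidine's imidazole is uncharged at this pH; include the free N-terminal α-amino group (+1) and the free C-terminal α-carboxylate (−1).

+3

Near pH 7.4, K and R contribute +1 each, D and E contribute −1 each, and every other side chain (His included, as stated) is uncharged.
Positive (K, R): R7, K12, K13, R17, K20 → +5.
Negative (D, E): D19, E21 → −2.
The N-terminus (+1) and C-terminus (−1) cancel.
Net charge = (+5) + (−2) = +3.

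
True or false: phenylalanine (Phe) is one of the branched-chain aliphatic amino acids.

False

The BCAAs are Val, Leu, and Ile — aliphatic side chains with a branch point.
Phenylalanine is not in this group.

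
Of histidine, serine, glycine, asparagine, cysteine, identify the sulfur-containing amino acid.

The sulfur-bearing residues are cysteine (–SH) and methionine (–S–CH₃).
Of the listed options, only cysteine belongs to this group.

cysteine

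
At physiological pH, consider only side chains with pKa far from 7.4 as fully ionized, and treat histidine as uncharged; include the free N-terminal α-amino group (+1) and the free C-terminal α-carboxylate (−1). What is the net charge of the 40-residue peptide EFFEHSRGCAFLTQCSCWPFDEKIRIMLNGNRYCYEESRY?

The side chains ionized at physiological pH are Lys/Arg (+1) and Asp/Glu (−1); with His treated as neutral, nothing else contributes.
Positive (K, R): R7, K23, R25, R32, R39 → +5.
Negative (D, E): E1, E4, D21, E22, E36, E37 → −6.
The N-terminus (+1) and C-terminus (−1) cancel.
Net charge = (+5) + (−6) = −1.

-1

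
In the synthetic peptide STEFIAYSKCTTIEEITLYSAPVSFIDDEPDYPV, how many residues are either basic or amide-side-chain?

Basic: H, K, R. Amide-side-chain: N, Q.
Basic residues here: K9 (1).
Amide-side-chain residues here: none (0).
The two groups share no amino acid, so total = 1 + 0 = 1.

1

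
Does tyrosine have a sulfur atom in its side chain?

No

The sulfur-bearing residues are cysteine (–SH) and methionine (–S–CH₃).
Tyrosine is not in this group.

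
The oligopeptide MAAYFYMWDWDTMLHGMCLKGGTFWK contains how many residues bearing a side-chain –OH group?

4

S, T, and Y are the three residues with a side-chain hydroxyl.
Matching residues: Y4, Y6, T12, T23.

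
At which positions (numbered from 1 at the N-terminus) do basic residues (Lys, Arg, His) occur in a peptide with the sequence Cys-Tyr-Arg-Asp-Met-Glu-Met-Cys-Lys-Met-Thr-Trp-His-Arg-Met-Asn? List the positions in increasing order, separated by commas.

Matching residues: Arg3, Lys9, His13, Arg14.

3, 9, 13, 14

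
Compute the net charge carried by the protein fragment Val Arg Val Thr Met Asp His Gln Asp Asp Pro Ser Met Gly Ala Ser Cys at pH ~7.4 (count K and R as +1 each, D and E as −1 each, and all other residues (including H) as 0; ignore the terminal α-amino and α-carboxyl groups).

-2

Positive (K, R): Arg2 → +1.
Negative (D, E): Asp6, Asp9, Asp10 → −3.
Net charge = (+1) + (−3) = −2.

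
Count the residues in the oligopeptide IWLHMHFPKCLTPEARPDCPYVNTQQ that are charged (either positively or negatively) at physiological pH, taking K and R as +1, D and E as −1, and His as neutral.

Charged side chains at pH ~7.4: K, R (positive); D, E (negative).
Matching residues: K9, E14, R16, D18.

4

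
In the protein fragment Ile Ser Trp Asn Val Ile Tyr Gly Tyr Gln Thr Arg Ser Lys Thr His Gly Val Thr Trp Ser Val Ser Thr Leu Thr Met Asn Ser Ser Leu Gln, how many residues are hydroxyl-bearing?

13

The –OH-bearing residues are Ser, Thr (aliphatic alcohols), and Tyr (phenol).
Matching residues: Ser2, Tyr7, Tyr9, Thr11, Ser13, Thr15, Thr19, Ser21, Ser23, Thr24, Thr26, Ser29, Ser30.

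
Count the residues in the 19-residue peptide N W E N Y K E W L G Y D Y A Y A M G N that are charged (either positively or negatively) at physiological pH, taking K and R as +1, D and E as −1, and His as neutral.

Charged side chains at pH ~7.4: K, R (positive); D, E (negative).
Matching residues: E3, K6, E7, D12.

4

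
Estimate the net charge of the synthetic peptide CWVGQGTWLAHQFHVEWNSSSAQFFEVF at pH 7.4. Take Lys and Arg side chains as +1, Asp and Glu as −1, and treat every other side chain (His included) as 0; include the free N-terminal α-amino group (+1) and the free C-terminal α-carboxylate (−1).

-2

Positive (K, R): none → +0.
Negative (D, E): E16, E26 → −2.
The N-terminus (+1) and C-terminus (−1) cancel.
Net charge = (+0) + (−2) = −2.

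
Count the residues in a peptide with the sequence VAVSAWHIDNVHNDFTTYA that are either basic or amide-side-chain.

Basic: H, K, R. Amide-side-chain: N, Q.
Basic residues here: H7, H12 (2).
Amide-side-chain residues here: N10, N13 (2).
The two groups share no amino acid, so total = 2 + 2 = 4.

4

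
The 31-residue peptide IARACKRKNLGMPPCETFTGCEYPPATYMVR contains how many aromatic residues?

F, W, and Y each carry an aromatic ring on the side chain.
Matching residues: F18, Y23, Y28.

3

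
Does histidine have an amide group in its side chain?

No

Only N (asparagine) and Q (glutamine) carry a side-chain carboxamide.
Histidine is not in this group.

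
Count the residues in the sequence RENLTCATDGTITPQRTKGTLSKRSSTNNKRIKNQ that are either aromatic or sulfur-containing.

Aromatic: F, W, Y. Sulfur-containing: C, M.
Aromatic residues here: none (0).
Sulfur-containing residues here: C6 (1).
The two groups share no amino acid, so total = 0 + 1 = 1.

1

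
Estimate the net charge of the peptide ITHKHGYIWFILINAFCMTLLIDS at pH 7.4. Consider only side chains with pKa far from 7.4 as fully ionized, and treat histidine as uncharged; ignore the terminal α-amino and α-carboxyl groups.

At pH ~7.4 the Lys and Arg side chains are protonated (+1), the Asp and Glu side chains are deprotonated (−1), and with His taken as neutral all other side chains carry no charge.
Positive (K, R): K4 → +1.
Negative (D, E): D23 → −1.
Net charge = (+1) + (−1) = 0.

0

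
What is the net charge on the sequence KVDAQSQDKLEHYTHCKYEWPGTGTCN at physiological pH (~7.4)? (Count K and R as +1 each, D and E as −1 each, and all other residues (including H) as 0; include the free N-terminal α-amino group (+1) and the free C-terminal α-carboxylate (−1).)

-1

Positive (K, R): K1, K9, K17 → +3.
Negative (D, E): D3, D8, E11, E19 → −4.
The N-terminus (+1) and C-terminus (−1) cancel.
Net charge = (+3) + (−4) = −1.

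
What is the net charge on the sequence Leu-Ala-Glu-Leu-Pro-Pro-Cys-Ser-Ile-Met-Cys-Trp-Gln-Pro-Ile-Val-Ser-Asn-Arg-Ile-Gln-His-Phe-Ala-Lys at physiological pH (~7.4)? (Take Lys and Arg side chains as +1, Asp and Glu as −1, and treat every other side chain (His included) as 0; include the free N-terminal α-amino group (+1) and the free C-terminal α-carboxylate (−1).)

Positive (K, R): Arg19, Lys25 → +2.
Negative (D, E): Glu3 → −1.
The N-terminus (+1) and C-terminus (−1) cancel.
Net charge = (+2) + (−1) = +1.

+1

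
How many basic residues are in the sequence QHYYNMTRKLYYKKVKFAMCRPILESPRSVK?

9

The basic amino acids are Lys (K), Arg (R), and His (H).
Matching residues: H2, R8, K9, K13, K14, K16, R21, R28, K31.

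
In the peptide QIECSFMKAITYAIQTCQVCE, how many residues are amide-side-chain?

3

Only N (asparagine) and Q (glutamine) carry a side-chain carboxamide.
Matching residues: Q1, Q15, Q18.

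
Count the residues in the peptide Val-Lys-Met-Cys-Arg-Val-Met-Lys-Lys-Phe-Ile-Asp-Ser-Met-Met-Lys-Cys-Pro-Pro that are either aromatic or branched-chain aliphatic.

4

Aromatic: F, W, Y. Branched-chain aliphatic: I, L, V.
Aromatic residues here: Phe10 (1).
Branched-chain aliphatic residues here: Val1, Val6, Ile11 (3).
The two groups share no amino acid, so total = 1 + 3 = 4.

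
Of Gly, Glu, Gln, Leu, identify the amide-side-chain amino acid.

The amide-side-chain residues are Asn (N) and Gln (Q).
Of the listed options, only Gln belongs to this group.

Gln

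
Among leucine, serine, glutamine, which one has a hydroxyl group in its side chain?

Serine (S), threonine (T), and tyrosine (Y) each carry a hydroxyl group on the side chain.
Of the listed options, only serine belongs to this group.

serine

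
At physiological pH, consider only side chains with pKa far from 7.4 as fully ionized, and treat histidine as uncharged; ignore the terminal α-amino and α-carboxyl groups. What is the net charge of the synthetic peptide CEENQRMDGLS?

The side chains ionized at physiological pH are Lys/Arg (+1) and Asp/Glu (−1); with His treated as neutral, nothing else contributes.
Positive (K, R): R6 → +1.
Negative (D, E): E2, E3, D8 → −3.
Net charge = (+1) + (−3) = −2.

-2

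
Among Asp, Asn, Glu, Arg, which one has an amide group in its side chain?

Only N (asparagine) and Q (glutamine) carry a side-chain carboxamide.
Of the listed options, only Asn belongs to this group.

Asn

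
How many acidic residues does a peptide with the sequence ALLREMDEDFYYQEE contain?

6

The acidic residues are Asp (D) and Glu (E), whose side chains end in a carboxylate group.
Matching residues: E5, D7, E8, D9, E14, E15.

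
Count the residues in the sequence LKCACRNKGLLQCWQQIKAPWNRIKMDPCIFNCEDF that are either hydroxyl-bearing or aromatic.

Hydroxyl-bearing: S, T, Y. Aromatic: F, W, Y.
Hydroxyl-bearing residues here: none (0).
Aromatic residues here: W14, W21, F31, F36 (4).
(Y belongs to both groups, but none appear in this sequence.) Total = 0 + 4 = 4.

4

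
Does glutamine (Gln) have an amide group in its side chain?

Asparagine (N) and glutamine (Q) have uncharged amide side chains.
Glutamine is in this group.

Yes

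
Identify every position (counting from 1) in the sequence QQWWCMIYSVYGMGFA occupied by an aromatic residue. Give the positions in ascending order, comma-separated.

3, 4, 8, 11, 15

The aromatic amino acids are Phe (F, benzyl), Trp (W, indole), and Tyr (Y, phenol).
Matching residues: W3, W4, Y8, Y11, F15.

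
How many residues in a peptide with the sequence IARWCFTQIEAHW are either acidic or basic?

Acidic: D, E. Basic: H, K, R.
Acidic residues here: E10 (1).
Basic residues here: R3, H12 (2).
The two groups share no amino acid, so total = 1 + 2 = 3.

3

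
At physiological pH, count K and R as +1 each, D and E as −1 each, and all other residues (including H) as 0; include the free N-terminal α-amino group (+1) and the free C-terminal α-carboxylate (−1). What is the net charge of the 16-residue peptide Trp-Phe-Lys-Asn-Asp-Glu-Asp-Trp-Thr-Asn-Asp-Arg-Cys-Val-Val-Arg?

Positive (K, R): Lys3, Arg12, Arg16 → +3.
Negative (D, E): Asp5, Glu6, Asp7, Asp11 → −4.
The N-terminus (+1) and C-terminus (−1) cancel.
Net charge = (+3) + (−4) = −1.

-1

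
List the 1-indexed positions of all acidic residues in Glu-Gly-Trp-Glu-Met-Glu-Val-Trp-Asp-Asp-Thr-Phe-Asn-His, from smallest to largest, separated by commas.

Aspartate (D) and glutamate (E) have carboxylic-acid side chains and are the acidic amino acids.
Matching residues: Glu1, Glu4, Glu6, Asp9, Asp10.

1, 4, 6, 9, 10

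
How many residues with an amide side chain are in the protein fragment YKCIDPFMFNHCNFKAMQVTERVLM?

Asparagine (N) and glutamine (Q) have uncharged amide side chains.
Matching residues: N10, N13, Q18.

3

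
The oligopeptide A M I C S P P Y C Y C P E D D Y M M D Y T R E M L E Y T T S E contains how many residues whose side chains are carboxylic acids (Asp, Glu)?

7

Matching residues: E13, D14, D15, D19, E23, E26, E31.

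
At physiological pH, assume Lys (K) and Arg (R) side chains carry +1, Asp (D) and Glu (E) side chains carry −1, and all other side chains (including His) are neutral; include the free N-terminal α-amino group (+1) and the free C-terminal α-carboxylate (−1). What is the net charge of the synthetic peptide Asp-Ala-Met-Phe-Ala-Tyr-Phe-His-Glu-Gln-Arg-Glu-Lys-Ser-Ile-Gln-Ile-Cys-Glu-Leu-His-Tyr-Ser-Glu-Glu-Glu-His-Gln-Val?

Positive (K, R): Arg11, Lys13 → +2.
Negative (D, E): Asp1, Glu9, Glu12, Glu19, Glu24, Glu25, Glu26 → −7.
The N-terminus (+1) and C-terminus (−1) cancel.
Net charge = (+2) + (−7) = −5.

-5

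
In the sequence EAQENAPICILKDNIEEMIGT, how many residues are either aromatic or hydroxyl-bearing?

Aromatic: F, W, Y. Hydroxyl-bearing: S, T, Y.
Aromatic residues here: none (0).
Hydroxyl-bearing residues here: T21 (1).
(Y belongs to both groups, but none appear in this sequence.) Total = 0 + 1 = 1.

1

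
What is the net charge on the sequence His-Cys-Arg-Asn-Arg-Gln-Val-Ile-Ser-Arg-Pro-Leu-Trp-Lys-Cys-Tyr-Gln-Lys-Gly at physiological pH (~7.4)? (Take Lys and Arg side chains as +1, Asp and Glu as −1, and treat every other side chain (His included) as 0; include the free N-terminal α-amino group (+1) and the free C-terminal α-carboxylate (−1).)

Positive (K, R): Arg3, Arg5, Arg10, Lys14, Lys18 → +5.
Negative (D, E): none → −0.
The N-terminus (+1) and C-terminus (−1) cancel.
Net charge = (+5) + (−0) = +5.

+5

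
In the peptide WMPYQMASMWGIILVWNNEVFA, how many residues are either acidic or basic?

1

Acidic: D, E. Basic: H, K, R.
Acidic residues here: E19 (1).
Basic residues here: none (0).
The two groups share no amino acid, so total = 1 + 0 = 1.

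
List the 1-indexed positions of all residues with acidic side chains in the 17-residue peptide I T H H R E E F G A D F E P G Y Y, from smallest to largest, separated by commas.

Only D (aspartate) and E (glutamate) carry a side-chain carboxylic acid.
Matching residues: E6, E7, D11, E13.

6, 7, 11, 13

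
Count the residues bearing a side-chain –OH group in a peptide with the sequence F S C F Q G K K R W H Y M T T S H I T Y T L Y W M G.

S, T, and Y are the three residues with a side-chain hydroxyl.
Matching residues: S2, Y12, T14, T15, S16, T19, Y20, T21, Y23.

9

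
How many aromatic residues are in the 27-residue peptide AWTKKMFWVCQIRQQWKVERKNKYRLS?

5

Phenylalanine (F), tryptophan (W), and tyrosine (Y) have aromatic ring side chains.
Matching residues: W2, F7, W8, W16, Y24.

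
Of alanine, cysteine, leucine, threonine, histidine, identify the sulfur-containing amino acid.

Only Cys (C) and Met (M) have a sulfur atom in the side chain.
Of the listed options, only cysteine belongs to this group.

cysteine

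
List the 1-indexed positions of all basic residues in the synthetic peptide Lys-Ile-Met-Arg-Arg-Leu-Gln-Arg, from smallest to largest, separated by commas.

1, 4, 5, 8

The basic amino acids are Lys (K), Arg (R), and His (H).
Matching residues: Lys1, Arg4, Arg5, Arg8.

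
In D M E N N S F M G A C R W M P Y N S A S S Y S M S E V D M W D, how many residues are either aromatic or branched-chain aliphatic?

Aromatic: F, W, Y. Branched-chain aliphatic: I, L, V.
Aromatic residues here: F7, W13, Y16, Y22, W30 (5).
Branched-chain aliphatic residues here: V27 (1).
The two groups share no amino acid, so total = 5 + 1 = 6.

6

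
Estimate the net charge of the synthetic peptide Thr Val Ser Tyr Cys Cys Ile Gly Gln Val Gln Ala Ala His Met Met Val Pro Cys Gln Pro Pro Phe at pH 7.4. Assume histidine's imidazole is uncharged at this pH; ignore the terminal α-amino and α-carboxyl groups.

Near pH 7.4, K and R contribute +1 each, D and E contribute −1 each, and every other side chain (His included, as stated) is uncharged.
Positive (K, R): none → +0.
Negative (D, E): none → −0.
Net charge = (+0) + (−0) = 0.

0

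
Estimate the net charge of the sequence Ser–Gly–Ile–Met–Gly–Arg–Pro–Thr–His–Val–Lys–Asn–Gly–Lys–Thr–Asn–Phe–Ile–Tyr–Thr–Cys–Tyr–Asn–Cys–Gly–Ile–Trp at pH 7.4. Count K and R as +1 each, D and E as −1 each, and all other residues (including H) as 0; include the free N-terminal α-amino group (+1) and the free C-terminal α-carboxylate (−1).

+3

Positive (K, R): Arg6, Lys11, Lys14 → +3.
Negative (D, E): none → −0.
The N-terminus (+1) and C-terminus (−1) cancel.
Net charge = (+3) + (−0) = +3.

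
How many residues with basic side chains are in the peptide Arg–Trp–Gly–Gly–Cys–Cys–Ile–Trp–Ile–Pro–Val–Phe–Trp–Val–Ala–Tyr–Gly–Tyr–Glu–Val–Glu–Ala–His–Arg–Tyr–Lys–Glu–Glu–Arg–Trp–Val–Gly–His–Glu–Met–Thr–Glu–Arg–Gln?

The basic amino acids are Lys (K), Arg (R), and His (H).
Matching residues: Arg1, His23, Arg24, Lys26, Arg29, His33, Arg38.

7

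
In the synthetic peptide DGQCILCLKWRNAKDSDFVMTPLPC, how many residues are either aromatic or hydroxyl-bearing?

Aromatic: F, W, Y. Hydroxyl-bearing: S, T, Y.
Aromatic residues here: W10, F18 (2).
Hydroxyl-bearing residues here: S16, T21 (2).
(Y belongs to both groups, but none appear in this sequence.) Total = 2 + 2 = 4.

4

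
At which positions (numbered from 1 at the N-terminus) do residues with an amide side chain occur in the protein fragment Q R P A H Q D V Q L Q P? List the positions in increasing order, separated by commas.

1, 6, 9, 11

Only N (asparagine) and Q (glutamine) carry a side-chain carboxamide.
Matching residues: Q1, Q6, Q9, Q11.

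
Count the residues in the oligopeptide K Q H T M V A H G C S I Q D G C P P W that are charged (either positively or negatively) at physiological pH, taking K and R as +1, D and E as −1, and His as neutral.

2

Charged side chains at pH ~7.4: K, R (positive); D, E (negative).
Matching residues: K1, D14.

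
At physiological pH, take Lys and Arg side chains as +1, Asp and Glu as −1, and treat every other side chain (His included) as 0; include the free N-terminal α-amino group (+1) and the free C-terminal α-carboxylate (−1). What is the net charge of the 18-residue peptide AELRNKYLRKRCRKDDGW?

+4

Positive (K, R): R4, K6, R9, K10, R11, R13, K14 → +7.
Negative (D, E): E2, D15, D16 → −3.
The N-terminus (+1) and C-terminus (−1) cancel.
Net charge = (+7) + (−3) = +4.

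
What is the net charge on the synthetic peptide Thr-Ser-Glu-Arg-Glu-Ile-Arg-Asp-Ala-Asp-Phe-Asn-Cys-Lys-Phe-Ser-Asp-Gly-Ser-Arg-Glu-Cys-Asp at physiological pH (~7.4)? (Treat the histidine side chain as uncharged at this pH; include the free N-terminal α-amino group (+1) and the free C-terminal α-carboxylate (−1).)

-3

The side chains ionized at physiological pH are Lys/Arg (+1) and Asp/Glu (−1); with His treated as neutral, nothing else contributes.
Positive (K, R): Arg4, Arg7, Lys14, Arg20 → +4.
Negative (D, E): Glu3, Glu5, Asp8, Asp10, Asp17, Glu21, Asp23 → −7.
The N-terminus (+1) and C-terminus (−1) cancel.
Net charge = (+4) + (−7) = −3.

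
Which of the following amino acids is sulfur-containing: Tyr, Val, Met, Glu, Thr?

The sulfur-bearing residues are cysteine (–SH) and methionine (–S–CH₃).
Of the listed options, only Met belongs to this group.

Met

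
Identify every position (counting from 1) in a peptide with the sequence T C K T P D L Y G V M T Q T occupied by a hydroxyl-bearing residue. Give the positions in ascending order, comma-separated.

1, 4, 8, 12, 14

S, T, and Y are the three residues with a side-chain hydroxyl.
Matching residues: T1, T4, Y8, T12, T14.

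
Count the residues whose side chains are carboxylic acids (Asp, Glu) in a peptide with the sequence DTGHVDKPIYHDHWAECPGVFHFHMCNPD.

Matching residues: D1, D6, D12, E16, D29.

5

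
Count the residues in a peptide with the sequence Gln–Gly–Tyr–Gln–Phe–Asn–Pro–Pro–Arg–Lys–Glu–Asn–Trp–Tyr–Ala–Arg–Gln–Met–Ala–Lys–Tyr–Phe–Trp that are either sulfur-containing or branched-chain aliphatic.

1

Sulfur-containing: C, M. Branched-chain aliphatic: I, L, V.
Sulfur-containing residues here: Met18 (1).
Branched-chain aliphatic residues here: none (0).
The two groups share no amino acid, so total = 1 + 0 = 1.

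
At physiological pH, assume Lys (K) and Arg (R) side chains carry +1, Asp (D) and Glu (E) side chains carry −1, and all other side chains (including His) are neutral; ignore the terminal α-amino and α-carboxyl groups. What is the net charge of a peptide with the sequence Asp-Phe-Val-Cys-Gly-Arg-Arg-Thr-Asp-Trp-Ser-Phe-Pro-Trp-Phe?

Positive (K, R): Arg6, Arg7 → +2.
Negative (D, E): Asp1, Asp9 → −2.
Net charge = (+2) + (−2) = 0.

0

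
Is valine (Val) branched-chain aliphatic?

Valine (V), leucine (L), and isoleucine (I) are the branched-chain amino acids.
Valine is in this group.

Yes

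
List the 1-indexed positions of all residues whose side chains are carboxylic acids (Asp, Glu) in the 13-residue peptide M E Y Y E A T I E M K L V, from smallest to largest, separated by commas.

Matching residues: E2, E5, E9.

2, 5, 9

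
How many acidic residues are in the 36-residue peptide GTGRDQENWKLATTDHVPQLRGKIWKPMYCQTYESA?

The acidic residues are Asp (D) and Glu (E), whose side chains end in a carboxylate group.
Matching residues: D5, E7, D15, E34.

4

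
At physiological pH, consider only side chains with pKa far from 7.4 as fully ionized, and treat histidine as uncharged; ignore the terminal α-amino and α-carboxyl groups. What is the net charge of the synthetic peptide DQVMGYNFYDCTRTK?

0

The side chains ionized at physiological pH are Lys/Arg (+1) and Asp/Glu (−1); with His treated as neutral, nothing else contributes.
Positive (K, R): R13, K15 → +2.
Negative (D, E): D1, D10 → −2.
Net charge = (+2) + (−2) = 0.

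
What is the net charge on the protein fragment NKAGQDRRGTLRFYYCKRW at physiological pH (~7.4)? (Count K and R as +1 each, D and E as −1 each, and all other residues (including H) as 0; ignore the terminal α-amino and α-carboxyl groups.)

+5

Positive (K, R): K2, R7, R8, R12, K17, R18 → +6.
Negative (D, E): D6 → −1.
Net charge = (+6) + (−1) = +5.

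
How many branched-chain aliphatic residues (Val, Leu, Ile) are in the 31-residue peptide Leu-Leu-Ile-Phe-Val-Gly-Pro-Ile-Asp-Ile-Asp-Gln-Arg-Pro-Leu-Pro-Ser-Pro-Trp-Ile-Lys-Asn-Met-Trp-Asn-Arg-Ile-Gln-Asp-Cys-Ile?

Matching residues: Leu1, Leu2, Ile3, Val5, Ile8, Ile10, Leu15, Ile20, Ile27, Ile31.

10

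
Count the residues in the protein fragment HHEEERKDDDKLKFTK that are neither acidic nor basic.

3

Acidic: D, E. Basic: K, R, H. All other residues are neither.
Matching residues: L12, F14, T15.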